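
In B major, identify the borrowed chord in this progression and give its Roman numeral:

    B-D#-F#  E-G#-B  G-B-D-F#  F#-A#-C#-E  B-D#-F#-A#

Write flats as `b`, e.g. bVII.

bVImaj7

The diatonic triads in B major are B, C#m, D#m, E, F#, G#m, A#dim. B–D#–F# = B, E–G#–B = E, F#–A#–C#–E = F#7 and B–D#–F#–A# = Bmaj7 all belong to that set. G–B–D–F# is not: scale degree 6 in B major carries G#m (vi). In B minor the chord on that degree is Gmaj7, so here it functions as bVImaj7, borrowed from the parallel minor.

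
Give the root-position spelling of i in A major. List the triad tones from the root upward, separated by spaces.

A C E

The root, A, is scale degree 1 — the same note in A major and A minor; only the chord quality changes. In A minor the chord on A is A–C–E.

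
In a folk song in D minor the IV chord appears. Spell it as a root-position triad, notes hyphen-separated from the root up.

IV is built on scale degree 4, which is G in both D minor and its parallel. Building the major chord from the parallel major on G: G–B–D.

G-B-D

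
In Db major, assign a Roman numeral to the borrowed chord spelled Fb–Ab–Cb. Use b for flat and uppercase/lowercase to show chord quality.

The root Fb is the lowered 3rd scale degree — diatonically Db major has F there. Diatonically Db major has Fm (iii) on that degree; Fb–Ab–Cb is instead the major chord native to Db minor, so it takes the label bIII.

bIII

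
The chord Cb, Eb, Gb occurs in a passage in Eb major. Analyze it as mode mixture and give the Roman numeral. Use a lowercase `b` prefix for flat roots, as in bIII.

The root Cb is the lowered 6th scale degree — diatonically Eb major has C there. Cb–Eb–Gb is a major chord — the form found in Eb minor, not the diatonic vi (Cm). Borrowed into Eb major it is written bVI.

bVI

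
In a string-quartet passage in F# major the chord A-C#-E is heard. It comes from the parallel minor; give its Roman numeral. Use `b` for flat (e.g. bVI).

A is the lowered form of scale degree 3 in F# major (the diatonic degree 3 is A#). A–C#–E is a major chord — the form found in F# minor, not the diatonic iii (A#m). Borrowed into F# major it is written bIII.

bIII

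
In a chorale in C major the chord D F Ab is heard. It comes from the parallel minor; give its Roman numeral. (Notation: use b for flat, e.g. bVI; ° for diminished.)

D is scale degree 2 in C major. The diatonic chord on degree 2 would be Dm (ii), but D–F–Ab is the diminished chord from C minor. As a borrowed chord it is labeled ii°.

ii°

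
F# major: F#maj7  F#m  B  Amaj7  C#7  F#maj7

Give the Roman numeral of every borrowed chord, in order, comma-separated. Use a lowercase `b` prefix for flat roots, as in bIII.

i, bIIImaj7

F# major has the diatonic set F#, G#m, A#m, B, C#, D#m, E#dim. F#maj7, B and C#7 all belong to that set. F#m (F#–A–C#) is not: scale degree 1 in F# major carries F# (I). In F# minor the chord on that degree is F#m, so here it functions as i, borrowed from the parallel minor. But Amaj7 (A–C#–E–G#) is foreign: the diatonic iii on degree 3 is A#m, whereas Amaj7 comes from F# minor. It is labeled bIIImaj7.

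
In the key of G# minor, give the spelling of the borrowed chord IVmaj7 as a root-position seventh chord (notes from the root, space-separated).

The root, C#, is scale degree 4 — the same note in G# minor and G# major; only the chord quality changes. Stacking thirds in G# major on C# gives C#–E#–G#–B#.

C# E# G# B#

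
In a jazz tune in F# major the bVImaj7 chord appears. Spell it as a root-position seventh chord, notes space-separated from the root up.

D F# A C#

The root of bVImaj7 is the lowered 6th degree: D# becomes D. In F# minor the chord on D is D–F#–A–C#.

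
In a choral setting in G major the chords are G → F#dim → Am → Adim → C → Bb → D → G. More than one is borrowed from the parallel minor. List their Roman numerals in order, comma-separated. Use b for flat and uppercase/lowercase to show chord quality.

ii°, bIII

G major has the diatonic set G, Am, Bm, C, D, Em, F#dim. G, F#dim, Am, C and D are all diatonic. Adim (A–C–Eb) is not: scale degree 2 in G major carries Am (ii). In G minor the chord on that degree is Adim, so here it functions as ii°, borrowed from the parallel minor. But Bb (Bb–D–F) is foreign: the diatonic iii on degree 3 is Bm, whereas Bb comes from G minor. It is labeled bIII.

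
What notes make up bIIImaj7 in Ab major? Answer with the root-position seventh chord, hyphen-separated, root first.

Cb-Eb-Gb-Bb

Scale degree 3 in Ab major is C. bIIImaj7 uses the lowered form, Cb, taken from Ab minor. Building the major-seventh chord from the parallel minor on Cb: Cb–Eb–Gb–Bb.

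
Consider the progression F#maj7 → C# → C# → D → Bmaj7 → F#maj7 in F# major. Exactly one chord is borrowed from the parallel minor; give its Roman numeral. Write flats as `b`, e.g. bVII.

bVI

In F# major the diatonic chords are F#, G#m, A#m, B, C#, D#m, E#dim. F#maj7, C# and Bmaj7 all belong to that set. D (D–F#–A) is not: scale degree 6 in F# major carries D#m (vi). In F# minor the chord on that degree is D, so here it functions as bVI, borrowed from the parallel minor.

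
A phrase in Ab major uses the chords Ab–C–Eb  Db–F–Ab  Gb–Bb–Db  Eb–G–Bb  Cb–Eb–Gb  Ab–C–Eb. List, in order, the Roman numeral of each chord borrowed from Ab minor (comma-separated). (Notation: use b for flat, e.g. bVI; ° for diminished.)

bVII, bIII

In Ab major the diatonic chords are Ab, Bbm, Cm, Db, Eb, Fm, Gdim. Ab–C–Eb = Ab, Db–F–Ab = Db and Eb–G–Bb = Eb are all diatonic. But Gb–Bb–Db is foreign: the diatonic vii° on degree 7 is Gdim, whereas Gb comes from Ab minor. It is labeled bVII. Cb–Eb–Gb is not: scale degree 3 in Ab major carries Cm (iii). In Ab minor the chord on that degree is Cb, so here it functions as bIII, borrowed from the parallel minor.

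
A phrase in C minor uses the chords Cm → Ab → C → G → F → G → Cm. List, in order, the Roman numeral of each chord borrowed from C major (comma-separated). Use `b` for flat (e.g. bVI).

The diatonic triads in C minor (with V from harmonic minor) are Cm, Ddim, Eb, Fm, G, Ab, Bb. Cm, Ab and G all belong to that set. C (C–E–G) doesn't fit — on degree 1 C minor would have Cm (i). C is the degree-1 chord of C major, so it is the borrowed I. F (F–A–C) doesn't fit — on degree 4 C minor would have Fm (iv). F is the degree-4 chord of C major, so it is the borrowed IV.

I, IV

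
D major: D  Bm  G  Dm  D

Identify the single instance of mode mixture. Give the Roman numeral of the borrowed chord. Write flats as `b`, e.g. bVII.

The diatonic triads in D major are D, Em, F#m, G, A, Bm, C#dim. D, Bm and G all belong to that set. But Dm (D–F–A) is foreign: the diatonic I on degree 1 is D, whereas Dm comes from D minor. It is labeled i.

i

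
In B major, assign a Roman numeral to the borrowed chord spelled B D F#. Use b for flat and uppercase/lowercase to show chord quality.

i

B is scale degree 1 in B major. B–D–F# is a minor chord — the form found in B minor, not the diatonic I (B). Borrowed into B major it is written i.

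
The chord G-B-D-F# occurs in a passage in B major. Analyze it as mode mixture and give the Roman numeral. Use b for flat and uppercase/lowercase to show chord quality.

In B major scale degree 6 is G#; G is its lowered form, from B minor. Diatonically B major has G#m (vi) on that degree; G–B–D–F# is instead the major-seventh chord native to B minor, so it takes the label bVImaj7.

bVImaj7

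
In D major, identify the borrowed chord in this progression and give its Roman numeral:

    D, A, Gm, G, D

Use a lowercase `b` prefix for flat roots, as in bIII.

iv

D major has the diatonic set D, Em, F#m, G, A, Bm, C#dim. D, A and G all belong to that set. But Gm (G–Bb–D) is foreign: the diatonic IV on degree 4 is G, whereas Gm comes from D minor. It is labeled iv.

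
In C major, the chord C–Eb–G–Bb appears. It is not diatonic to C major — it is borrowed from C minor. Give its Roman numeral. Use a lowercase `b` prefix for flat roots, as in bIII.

i7

The root C is the diatonic 1st degree of C major; the borrowing shows in the chord quality. Diatonically C major has C (I) on that degree; C–Eb–G–Bb is instead the minor-seventh chord native to C minor, so it takes the label i7.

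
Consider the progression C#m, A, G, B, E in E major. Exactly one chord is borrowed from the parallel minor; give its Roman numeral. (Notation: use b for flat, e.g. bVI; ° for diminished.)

bIII

In E major the diatonic chords are E, F#m, G#m, A, B, C#m, D#dim. Of the given chords, C#m, A, B and E are diatonic. G (G–B–D) doesn't fit — on degree 3 E major would have G#m (iii). G is the degree-3 chord of E minor, so it is the borrowed bIII.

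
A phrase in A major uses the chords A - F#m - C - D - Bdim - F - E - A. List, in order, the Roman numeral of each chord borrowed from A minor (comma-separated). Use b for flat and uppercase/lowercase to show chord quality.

A major has the diatonic set A, Bm, C#m, D, E, F#m, G#dim. Of the given chords, A, F#m, D and E are diatonic. But C (C–E–G) is foreign: the diatonic iii on degree 3 is C#m, whereas C comes from A minor. It is labeled bIII. Bdim (B–D–F) doesn't fit — on degree 2 A major would have Bm (ii). Bdim is the degree-2 chord of A minor, so it is the borrowed ii°. F (F–A–C) is not: scale degree 6 in A major carries F#m (vi). In A minor the chord on that degree is F, so here it functions as bVI, borrowed from the parallel minor.

bIII, ii°, bVI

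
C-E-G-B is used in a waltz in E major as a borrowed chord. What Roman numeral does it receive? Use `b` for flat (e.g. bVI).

bVImaj7

The root C is the lowered 6th scale degree — diatonically E major has C# there. Diatonically E major has C#m (vi) on that degree; C–E–G–B is instead the major-seventh chord native to E minor, so it takes the label bVImaj7.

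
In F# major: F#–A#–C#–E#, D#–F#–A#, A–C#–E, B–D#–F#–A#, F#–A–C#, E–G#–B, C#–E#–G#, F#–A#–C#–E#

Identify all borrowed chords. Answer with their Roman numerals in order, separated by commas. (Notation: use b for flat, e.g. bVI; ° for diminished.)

F# major has the diatonic set F#, G#m, A#m, B, C#, D#m, E#dim. F#–A#–C#–E# = F#maj7, D#–F#–A# = D#m, B–D#–F#–A# = Bmaj7 and C#–E#–G# = C# are all diatonic. A–C#–E doesn't fit — on degree 3 F# major would have A#m (iii). A is the degree-3 chord of F# minor, so it is the borrowed bIII. But F#–A–C# is foreign: the diatonic I on degree 1 is F#, whereas F#m comes from F# minor. It is labeled i. But E–G#–B is foreign: the diatonic vii° on degree 7 is E#dim, whereas E comes from F# minor. It is labeled bVII.

bIII, i, bVII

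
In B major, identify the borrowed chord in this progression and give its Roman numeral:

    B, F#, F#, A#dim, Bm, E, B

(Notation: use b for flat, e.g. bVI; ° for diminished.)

B major has the diatonic set B, C#m, D#m, E, F#, G#m, A#dim. B, F#, A#dim and E all belong to that set. Bm (B–D–F#) doesn't fit — on degree 1 B major would have B (I). Bm is the degree-1 chord of B minor, so it is the borrowed i.

i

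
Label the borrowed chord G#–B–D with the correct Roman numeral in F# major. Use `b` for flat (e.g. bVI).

The root G# is the diatonic 2nd degree of F# major; the borrowing shows in the chord quality. Diatonically F# major has G#m (ii) on that degree; G#–B–D is instead the diminished chord native to F# minor, so it takes the label ii°.

ii°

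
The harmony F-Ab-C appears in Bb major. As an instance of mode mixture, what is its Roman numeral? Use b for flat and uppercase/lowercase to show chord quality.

v

F is scale degree 5 in Bb major. Diatonically Bb major has F (V) on that degree; F–Ab–C is instead the minor chord native to Bb minor, so it takes the label v.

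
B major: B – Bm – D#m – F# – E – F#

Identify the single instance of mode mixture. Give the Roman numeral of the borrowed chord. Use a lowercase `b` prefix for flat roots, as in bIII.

B major has the diatonic set B, C#m, D#m, E, F#, G#m, A#dim. B, D#m, F# and E all belong to that set. Bm (B–D–F#) is not: scale degree 1 in B major carries B (I). In B minor the chord on that degree is Bm, so here it functions as i, borrowed from the parallel minor.

i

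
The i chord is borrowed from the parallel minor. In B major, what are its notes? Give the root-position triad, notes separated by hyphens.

B-D-F#

i is built on scale degree 1, which is B in both B major and its parallel. Stacking thirds in B minor on B gives B–D–F#.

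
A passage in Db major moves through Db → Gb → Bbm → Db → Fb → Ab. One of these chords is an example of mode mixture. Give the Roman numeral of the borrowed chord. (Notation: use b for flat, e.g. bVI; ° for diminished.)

bIII

In Db major the diatonic chords are Db, Ebm, Fm, Gb, Ab, Bbm, Cdim. Db, Gb, Bbm and Ab are all diatonic. Fb (Fb–Ab–Cb) doesn't fit — on degree 3 Db major would have Fm (iii). Fb is the degree-3 chord of Db minor, so it is the borrowed bIII.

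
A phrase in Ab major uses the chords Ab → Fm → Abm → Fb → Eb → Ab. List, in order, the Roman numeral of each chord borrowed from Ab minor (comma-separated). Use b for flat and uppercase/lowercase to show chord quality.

The diatonic triads in Ab major are Ab, Bbm, Cm, Db, Eb, Fm, Gdim. Ab, Fm and Eb all belong to that set. But Abm (Ab–Cb–Eb) is foreign: the diatonic I on degree 1 is Ab, whereas Abm comes from Ab minor. It is labeled i. But Fb (Fb–Ab–Cb) is foreign: the diatonic vi on degree 6 is Fm, whereas Fb comes from Ab minor. It is labeled bVI.

i, bVI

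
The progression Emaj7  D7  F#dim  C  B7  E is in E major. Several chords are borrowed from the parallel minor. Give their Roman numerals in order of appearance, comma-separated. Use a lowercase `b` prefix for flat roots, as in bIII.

The diatonic triads in E major are E, F#m, G#m, A, B, C#m, D#dim. Emaj7, B7 and E are all diatonic. But D7 (D–F#–A–C) is foreign: the diatonic vii° on degree 7 is D#dim, whereas D7 comes from E minor. It is labeled bVII7. F#dim (F#–A–C) is not: scale degree 2 in E major carries F#m (ii). In E minor the chord on that degree is F#dim, so here it functions as ii°, borrowed from the parallel minor. But C (C–E–G) is foreign: the diatonic vi on degree 6 is C#m, whereas C comes from E minor. It is labeled bVI.

bVII7, ii°, bVI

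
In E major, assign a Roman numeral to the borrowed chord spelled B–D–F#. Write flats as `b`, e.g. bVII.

B is scale degree 5 in E major. The diatonic chord on degree 5 would be B (V), but B–D–F# is the minor chord from E minor. As a borrowed chord it is labeled v.

v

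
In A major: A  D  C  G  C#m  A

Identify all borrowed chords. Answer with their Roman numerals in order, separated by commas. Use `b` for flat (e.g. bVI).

A major has the diatonic set A, Bm, C#m, D, E, F#m, G#dim. A, D and C#m all belong to that set. C (C–E–G) is not: scale degree 3 in A major carries C#m (iii). In A minor the chord on that degree is C, so here it functions as bIII, borrowed from the parallel minor. But G (G–B–D) is foreign: the diatonic vii° on degree 7 is G#dim, whereas G comes from A minor. It is labeled bVII.

bIII, bVII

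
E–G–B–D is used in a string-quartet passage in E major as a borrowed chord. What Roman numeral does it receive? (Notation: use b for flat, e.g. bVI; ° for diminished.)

E is scale degree 1 in E major. E–G–B–D is a minor-seventh chord — the form found in E minor, not the diatonic I (E). Borrowed into E major it is written i7.

i7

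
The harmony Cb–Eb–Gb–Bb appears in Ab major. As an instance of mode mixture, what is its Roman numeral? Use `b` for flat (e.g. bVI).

In Ab major scale degree 3 is C; Cb is its lowered form, from Ab minor. Diatonically Ab major has Cm (iii) on that degree; Cb–Eb–Gb–Bb is instead the major-seventh chord native to Ab minor, so it takes the label bIIImaj7.

bIIImaj7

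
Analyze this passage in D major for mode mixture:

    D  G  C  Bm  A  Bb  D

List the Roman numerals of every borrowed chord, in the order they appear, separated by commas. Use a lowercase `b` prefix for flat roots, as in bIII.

bVII, bVI

In D major the diatonic chords are D, Em, F#m, G, A, Bm, C#dim. Of the given chords, D, G, Bm and A are diatonic. C (C–E–G) is not: scale degree 7 in D major carries C#dim (vii°). In D minor the chord on that degree is C, so here it functions as bVII, borrowed from the parallel minor. Bb (Bb–D–F) is not: scale degree 6 in D major carries Bm (vi). In D minor the chord on that degree is Bb, so here it functions as bVI, borrowed from the parallel minor.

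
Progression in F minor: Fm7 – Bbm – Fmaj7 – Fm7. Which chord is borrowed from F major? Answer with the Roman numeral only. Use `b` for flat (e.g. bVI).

The diatonic triads in F minor (with V from harmonic minor) are Fm, Gdim, Ab, Bbm, C, Db, Eb. Of the given chords, Fm7 and Bbm are diatonic. Fmaj7 (F–A–C–E) doesn't fit — on degree 1 F minor would have Fm (i). Fmaj7 is the degree-1 chord of F major, so it is the borrowed Imaj7.

Imaj7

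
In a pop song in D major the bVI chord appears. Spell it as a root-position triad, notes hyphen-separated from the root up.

Bb-D-F

bVI is built on the lowered scale degree 6. In D major degree 6 is B; lowered it becomes Bb. Building the major chord from the parallel minor on Bb: Bb–D–F.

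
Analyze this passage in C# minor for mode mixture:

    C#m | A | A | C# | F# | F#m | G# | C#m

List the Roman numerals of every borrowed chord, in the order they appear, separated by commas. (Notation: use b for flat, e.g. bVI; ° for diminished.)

I, IV

C# minor has the diatonic set C#m, D#dim, E, F#m, G#, A, B (with V from harmonic minor). C#m, A, F#m and G# all belong to that set. But C# (C#–E#–G#) is foreign: the diatonic i on degree 1 is C#m, whereas C# comes from C# major. It is labeled I. F# (F#–A#–C#) doesn't fit — on degree 4 C# minor would have F#m (iv). F# is the degree-4 chord of C# major, so it is the borrowed IV.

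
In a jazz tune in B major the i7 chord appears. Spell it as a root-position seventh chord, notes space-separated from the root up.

The root, B, is scale degree 1 — the same note in B major and B minor; only the chord quality changes. Building the minor-seventh chord from the parallel minor on B: B–D–F#–A.

B D F# A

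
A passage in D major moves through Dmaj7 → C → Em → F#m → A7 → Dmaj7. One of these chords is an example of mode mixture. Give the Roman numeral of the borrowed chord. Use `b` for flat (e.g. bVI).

The diatonic triads in D major are D, Em, F#m, G, A, Bm, C#dim. Dmaj7, Em, F#m and A7 all belong to that set. But C (C–E–G) is foreign: the diatonic vii° on degree 7 is C#dim, whereas C comes from D minor. It is labeled bVII.

bVII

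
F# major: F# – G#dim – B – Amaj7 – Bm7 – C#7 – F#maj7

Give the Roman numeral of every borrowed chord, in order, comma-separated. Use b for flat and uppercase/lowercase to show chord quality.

F# major has the diatonic set F#, G#m, A#m, B, C#, D#m, E#dim. F#, B, C#7 and F#maj7 all belong to that set. But G#dim (G#–B–D) is foreign: the diatonic ii on degree 2 is G#m, whereas G#dim comes from F# minor. It is labeled ii°. Amaj7 (A–C#–E–G#) doesn't fit — on degree 3 F# major would have A#m (iii). Amaj7 is the degree-3 chord of F# minor, so it is the borrowed bIIImaj7. Bm7 (B–D–F#–A) is not: scale degree 4 in F# major carries B (IV). In F# minor the chord on that degree is Bm7, so here it functions as iv7, borrowed from the parallel minor.

ii°, bIIImaj7, iv7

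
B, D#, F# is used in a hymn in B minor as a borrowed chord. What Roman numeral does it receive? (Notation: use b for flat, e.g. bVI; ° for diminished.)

I

B is scale degree 1 in B minor. The diatonic chord on degree 1 would be Bm (i), but B–D#–F# is the major chord from B major. As a borrowed chord it is labeled I.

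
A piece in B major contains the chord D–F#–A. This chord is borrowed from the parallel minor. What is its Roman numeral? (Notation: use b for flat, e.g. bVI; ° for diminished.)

In B major scale degree 3 is D#; D is its lowered form, from B minor. Diatonically B major has D#m (iii) on that degree; D–F#–A is instead the major chord native to B minor, so it takes the label bIII.

bIII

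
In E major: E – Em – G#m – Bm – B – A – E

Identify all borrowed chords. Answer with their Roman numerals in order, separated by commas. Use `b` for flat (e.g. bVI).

E major has the diatonic set E, F#m, G#m, A, B, C#m, D#dim. E, G#m, B and A all belong to that set. Em (E–G–B) is not: scale degree 1 in E major carries E (I). In E minor the chord on that degree is Em, so here it functions as i, borrowed from the parallel minor. But Bm (B–D–F#) is foreign: the diatonic V on degree 5 is B, whereas Bm comes from E minor. It is labeled v.

i, v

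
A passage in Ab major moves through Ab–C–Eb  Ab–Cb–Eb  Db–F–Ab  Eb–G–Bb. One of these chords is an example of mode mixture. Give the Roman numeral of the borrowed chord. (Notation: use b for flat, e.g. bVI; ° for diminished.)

i

In Ab major the diatonic chords are Ab, Bbm, Cm, Db, Eb, Fm, Gdim. Ab–C–Eb = Ab, Db–F–Ab = Db and Eb–G–Bb = Eb all belong to that set. Ab–Cb–Eb is not: scale degree 1 in Ab major carries Ab (I). In Ab minor the chord on that degree is Abm, so here it functions as i, borrowed from the parallel minor.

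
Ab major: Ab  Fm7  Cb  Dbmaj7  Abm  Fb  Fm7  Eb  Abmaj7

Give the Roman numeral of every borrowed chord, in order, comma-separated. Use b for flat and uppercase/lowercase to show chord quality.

bIII, i, bVI

In Ab major the diatonic chords are Ab, Bbm, Cm, Db, Eb, Fm, Gdim. Ab, Fm7, Dbmaj7, Eb and Abmaj7 are all diatonic. Cb (Cb–Eb–Gb) doesn't fit — on degree 3 Ab major would have Cm (iii). Cb is the degree-3 chord of Ab minor, so it is the borrowed bIII. Abm (Ab–Cb–Eb) doesn't fit — on degree 1 Ab major would have Ab (I). Abm is the degree-1 chord of Ab minor, so it is the borrowed i. But Fb (Fb–Ab–Cb) is foreign: the diatonic vi on degree 6 is Fm, whereas Fb comes from Ab minor. It is labeled bVI.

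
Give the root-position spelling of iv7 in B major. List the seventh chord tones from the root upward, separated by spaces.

iv7 is built on scale degree 4, which is E in both B major and its parallel. Building the minor-seventh chord from the parallel minor on E: E–G–B–D.

E G B D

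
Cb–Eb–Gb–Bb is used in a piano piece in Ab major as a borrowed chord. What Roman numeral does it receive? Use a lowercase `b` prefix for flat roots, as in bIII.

Cb is the lowered form of scale degree 3 in Ab major (the diatonic degree 3 is C). Cb–Eb–Gb–Bb is a major-seventh chord — the form found in Ab minor, not the diatonic iii (Cm). Borrowed into Ab major it is written bIIImaj7.

bIIImaj7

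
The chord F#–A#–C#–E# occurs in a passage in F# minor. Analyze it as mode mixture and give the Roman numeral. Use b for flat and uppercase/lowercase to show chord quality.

Imaj7

The root F# is the diatonic 1st degree of F# minor; the borrowing shows in the chord quality. Diatonically F# minor has F#m (i) on that degree; F#–A#–C#–E# is instead the major-seventh chord native to F# major, so it takes the label Imaj7.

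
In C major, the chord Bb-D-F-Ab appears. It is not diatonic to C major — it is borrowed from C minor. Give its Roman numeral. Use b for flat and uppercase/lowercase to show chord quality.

The root Bb is the lowered 7th scale degree — diatonically C major has B there. The diatonic chord on degree 7 would be Bdim (vii°), but Bb–D–F–Ab is the dominant-seventh chord from C minor. As a borrowed chord it is labeled bVII7.

bVII7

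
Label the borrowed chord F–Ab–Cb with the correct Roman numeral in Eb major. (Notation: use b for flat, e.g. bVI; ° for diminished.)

The root F is the diatonic 2nd degree of Eb major; the borrowing shows in the chord quality. The diatonic chord on degree 2 would be Fm (ii), but F–Ab–Cb is the diminished chord from Eb minor. As a borrowed chord it is labeled ii°.

ii°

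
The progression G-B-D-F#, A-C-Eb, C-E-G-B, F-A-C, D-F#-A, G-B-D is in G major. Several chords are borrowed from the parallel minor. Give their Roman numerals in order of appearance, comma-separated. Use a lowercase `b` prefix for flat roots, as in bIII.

The diatonic triads in G major are G, Am, Bm, C, D, Em, F#dim. G–B–D–F# = Gmaj7, C–E–G–B = Cmaj7, D–F#–A = D and G–B–D = G all belong to that set. A–C–Eb is not: scale degree 2 in G major carries Am (ii). In G minor the chord on that degree is Adim, so here it functions as ii°, borrowed from the parallel minor. F–A–C doesn't fit — on degree 7 G major would have F#dim (vii°). F is the degree-7 chord of G minor, so it is the borrowed bVII.

ii°, bVII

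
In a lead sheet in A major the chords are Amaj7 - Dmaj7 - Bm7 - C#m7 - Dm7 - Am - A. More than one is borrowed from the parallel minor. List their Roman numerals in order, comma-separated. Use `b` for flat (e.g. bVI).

A major has the diatonic set A, Bm, C#m, D, E, F#m, G#dim. Amaj7, Dmaj7, Bm7, C#m7 and A are all diatonic. Dm7 (D–F–A–C) is not: scale degree 4 in A major carries D (IV). In A minor the chord on that degree is Dm7, so here it functions as iv7, borrowed from the parallel minor. Am (A–C–E) is not: scale degree 1 in A major carries A (I). In A minor the chord on that degree is Am, so here it functions as i, borrowed from the parallel minor.

iv7, i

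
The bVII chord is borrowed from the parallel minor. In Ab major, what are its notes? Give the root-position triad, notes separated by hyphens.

Gb-Bb-Db

bVII is built on the lowered scale degree 7. In Ab major degree 7 is G; lowered it becomes Gb. Stacking thirds in Ab minor on Gb gives Gb–Bb–Db.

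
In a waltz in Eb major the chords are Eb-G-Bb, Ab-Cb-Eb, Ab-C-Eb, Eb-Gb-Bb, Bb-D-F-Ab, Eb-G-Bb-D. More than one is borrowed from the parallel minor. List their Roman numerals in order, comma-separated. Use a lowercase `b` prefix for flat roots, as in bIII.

iv, i

The diatonic triads in Eb major are Eb, Fm, Gm, Ab, Bb, Cm, Ddim. Of the given chords, Eb–G–Bb = Eb, Ab–C–Eb = Ab, Bb–D–F–Ab = Bb7 and Eb–G–Bb–D = Ebmaj7 are diatonic. Ab–Cb–Eb is not: scale degree 4 in Eb major carries Ab (IV). In Eb minor the chord on that degree is Abm, so here it functions as iv, borrowed from the parallel minor. Eb–Gb–Bb doesn't fit — on degree 1 Eb major would have Eb (I). Ebm is the degree-1 chord of Eb minor, so it is the borrowed i.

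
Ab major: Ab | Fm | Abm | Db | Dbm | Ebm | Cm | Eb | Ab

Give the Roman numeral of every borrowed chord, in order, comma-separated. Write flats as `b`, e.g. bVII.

i, iv, v

The diatonic triads in Ab major are Ab, Bbm, Cm, Db, Eb, Fm, Gdim. Of the given chords, Ab, Fm, Db, Cm and Eb are diatonic. But Abm (Ab–Cb–Eb) is foreign: the diatonic I on degree 1 is Ab, whereas Abm comes from Ab minor. It is labeled i. Dbm (Db–Fb–Ab) doesn't fit — on degree 4 Ab major would have Db (IV). Dbm is the degree-4 chord of Ab minor, so it is the borrowed iv. Ebm (Eb–Gb–Bb) is not: scale degree 5 in Ab major carries Eb (V). In Ab minor the chord on that degree is Ebm, so here it functions as v, borrowed from the parallel minor.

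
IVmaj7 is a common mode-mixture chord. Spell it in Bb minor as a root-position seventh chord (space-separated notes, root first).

Eb G Bb D

The root, Eb, is scale degree 4 — the same note in Bb minor and Bb major; only the chord quality changes. Stacking thirds in Bb major on Eb gives Eb–G–Bb–D.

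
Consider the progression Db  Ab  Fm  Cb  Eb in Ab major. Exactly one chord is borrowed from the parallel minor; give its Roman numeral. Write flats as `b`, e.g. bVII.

Ab major has the diatonic set Ab, Bbm, Cm, Db, Eb, Fm, Gdim. Of the given chords, Db, Ab, Fm and Eb are diatonic. But Cb (Cb–Eb–Gb) is foreign: the diatonic iii on degree 3 is Cm, whereas Cb comes from Ab minor. It is labeled bIII.

bIII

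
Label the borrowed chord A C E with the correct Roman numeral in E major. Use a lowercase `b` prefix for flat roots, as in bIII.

A is scale degree 4 in E major. A–C–E is a minor chord — the form found in E minor, not the diatonic IV (A). Borrowed into E major it is written iv.

iv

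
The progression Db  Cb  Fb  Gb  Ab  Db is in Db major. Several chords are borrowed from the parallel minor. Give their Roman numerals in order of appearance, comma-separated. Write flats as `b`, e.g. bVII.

Db major has the diatonic set Db, Ebm, Fm, Gb, Ab, Bbm, Cdim. Db, Gb and Ab all belong to that set. But Cb (Cb–Eb–Gb) is foreign: the diatonic vii° on degree 7 is Cdim, whereas Cb comes from Db minor. It is labeled bVII. Fb (Fb–Ab–Cb) is not: scale degree 3 in Db major carries Fm (iii). In Db minor the chord on that degree is Fb, so here it functions as bIII, borrowed from the parallel minor.

bVII, bIII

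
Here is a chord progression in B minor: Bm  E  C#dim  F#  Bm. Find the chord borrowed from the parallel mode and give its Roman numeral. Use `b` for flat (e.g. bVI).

In B minor (with V from harmonic minor) the diatonic chords are Bm, C#dim, D, Em, F#, G, A. Bm, C#dim and F# are all diatonic. But E (E–G#–B) is foreign: the diatonic iv on degree 4 is Em, whereas E comes from B major. It is labeled IV.

IV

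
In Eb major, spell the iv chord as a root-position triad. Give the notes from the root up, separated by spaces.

Ab Cb Eb

The root, Ab, is scale degree 4 — the same note in Eb major and Eb minor; only the chord quality changes. Building the minor chord from the parallel minor on Ab: Ab–Cb–Eb.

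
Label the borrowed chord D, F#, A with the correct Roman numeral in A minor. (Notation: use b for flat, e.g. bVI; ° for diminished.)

IV

D is scale degree 4 in A minor. D–F#–A is a major chord — the form found in A major, not the diatonic iv (Dm). Borrowed into A minor it is written IV.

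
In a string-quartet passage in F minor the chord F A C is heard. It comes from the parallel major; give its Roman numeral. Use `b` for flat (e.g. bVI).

I

The root F is the diatonic 1st degree of F minor; the borrowing shows in the chord quality. Diatonically F minor has Fm (i) on that degree; F–A–C is instead the major chord native to F major, so it takes the label I.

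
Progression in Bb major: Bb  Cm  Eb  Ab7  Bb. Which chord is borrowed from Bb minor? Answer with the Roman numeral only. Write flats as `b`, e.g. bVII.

bVII7

The diatonic triads in Bb major are Bb, Cm, Dm, Eb, F, Gm, Adim. Bb, Cm and Eb all belong to that set. Ab7 (Ab–C–Eb–Gb) is not: scale degree 7 in Bb major carries Adim (vii°). In Bb minor the chord on that degree is Ab7, so here it functions as bVII7, borrowed from the parallel minor.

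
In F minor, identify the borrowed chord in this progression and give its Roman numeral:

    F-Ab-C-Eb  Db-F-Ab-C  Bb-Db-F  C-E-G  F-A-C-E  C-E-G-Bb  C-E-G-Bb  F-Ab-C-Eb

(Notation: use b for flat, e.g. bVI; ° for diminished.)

Imaj7

In F minor (with V from harmonic minor) the diatonic chords are Fm, Gdim, Ab, Bbm, C, Db, Eb. F–Ab–C–Eb = Fm7, Db–F–Ab–C = Dbmaj7, Bb–Db–F = Bbm, C–E–G = C and C–E–G–Bb = C7 are all diatonic. F–A–C–E is not: scale degree 1 in F minor carries Fm (i). In F major the chord on that degree is Fmaj7, so here it functions as Imaj7, borrowed from the parallel major.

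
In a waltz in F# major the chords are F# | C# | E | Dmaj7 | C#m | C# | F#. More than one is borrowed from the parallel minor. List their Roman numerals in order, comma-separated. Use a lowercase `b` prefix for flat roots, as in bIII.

The diatonic triads in F# major are F#, G#m, A#m, B, C#, D#m, E#dim. F# and C# both belong to that set. E (E–G#–B) doesn't fit — on degree 7 F# major would have E#dim (vii°). E is the degree-7 chord of F# minor, so it is the borrowed bVII. But Dmaj7 (D–F#–A–C#) is foreign: the diatonic vi on degree 6 is D#m, whereas Dmaj7 comes from F# minor. It is labeled bVImaj7. C#m (C#–E–G#) is not: scale degree 5 in F# major carries C# (V). In F# minor the chord on that degree is C#m, so here it functions as v, borrowed from the parallel minor.

bVII, bVImaj7, v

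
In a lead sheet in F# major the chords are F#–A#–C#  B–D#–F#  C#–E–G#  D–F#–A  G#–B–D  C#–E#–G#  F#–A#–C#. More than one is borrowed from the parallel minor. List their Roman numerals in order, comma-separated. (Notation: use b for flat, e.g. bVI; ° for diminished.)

In F# major the diatonic chords are F#, G#m, A#m, B, C#, D#m, E#dim. F#–A#–C# = F#, B–D#–F# = B and C#–E#–G# = C# all belong to that set. C#–E–G# doesn't fit — on degree 5 F# major would have C# (V). C#m is the degree-5 chord of F# minor, so it is the borrowed v. D–F#–A is not: scale degree 6 in F# major carries D#m (vi). In F# minor the chord on that degree is D, so here it functions as bVI, borrowed from the parallel minor. G#–B–D is not: scale degree 2 in F# major carries G#m (ii). In F# minor the chord on that degree is G#dim, so here it functions as ii°, borrowed from the parallel minor.

v, bVI, ii°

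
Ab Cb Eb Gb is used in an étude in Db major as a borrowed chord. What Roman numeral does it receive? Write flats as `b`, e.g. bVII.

Ab is scale degree 5 in Db major. Ab–Cb–Eb–Gb is a minor-seventh chord — the form found in Db minor, not the diatonic V (Ab). Borrowed into Db major it is written v7.

v7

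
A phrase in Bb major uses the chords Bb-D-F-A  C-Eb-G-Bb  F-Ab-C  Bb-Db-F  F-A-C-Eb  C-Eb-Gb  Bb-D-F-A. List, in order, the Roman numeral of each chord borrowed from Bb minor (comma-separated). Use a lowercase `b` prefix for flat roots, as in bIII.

The diatonic triads in Bb major are Bb, Cm, Dm, Eb, F, Gm, Adim. Bb–D–F–A = Bbmaj7, C–Eb–G–Bb = Cm7 and F–A–C–Eb = F7 all belong to that set. But F–Ab–C is foreign: the diatonic V on degree 5 is F, whereas Fm comes from Bb minor. It is labeled v. But Bb–Db–F is foreign: the diatonic I on degree 1 is Bb, whereas Bbm comes from Bb minor. It is labeled i. C–Eb–Gb is not: scale degree 2 in Bb major carries Cm (ii). In Bb minor the chord on that degree is Cdim, so here it functions as ii°, borrowed from the parallel minor.

v, i, ii°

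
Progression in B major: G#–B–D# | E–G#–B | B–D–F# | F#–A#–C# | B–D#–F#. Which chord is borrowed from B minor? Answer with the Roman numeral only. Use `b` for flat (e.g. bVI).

In B major the diatonic chords are B, C#m, D#m, E, F#, G#m, A#dim. G#–B–D# = G#m, E–G#–B = E, F#–A#–C# = F# and B–D#–F# = B are all diatonic. But B–D–F# is foreign: the diatonic I on degree 1 is B, whereas Bm comes from B minor. It is labeled i.

i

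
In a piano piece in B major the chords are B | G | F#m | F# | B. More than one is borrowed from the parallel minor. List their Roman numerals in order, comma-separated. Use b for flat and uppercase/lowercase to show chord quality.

B major has the diatonic set B, C#m, D#m, E, F#, G#m, A#dim. B and F# are both diatonic. G (G–B–D) doesn't fit — on degree 6 B major would have G#m (vi). G is the degree-6 chord of B minor, so it is the borrowed bVI. But F#m (F#–A–C#) is foreign: the diatonic V on degree 5 is F#, whereas F#m comes from B minor. It is labeled v.

bVI, v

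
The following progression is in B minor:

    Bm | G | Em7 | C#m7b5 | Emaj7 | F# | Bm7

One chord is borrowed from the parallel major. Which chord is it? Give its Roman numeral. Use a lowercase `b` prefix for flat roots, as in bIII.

IVmaj7

In B minor (with V from harmonic minor) the diatonic chords are Bm, C#dim, D, Em, F#, G, A. Bm, G, Em7, C#m7b5, F# and Bm7 are all diatonic. Emaj7 (E–G#–B–D#) is not: scale degree 4 in B minor carries Em (iv). In B major the chord on that degree is Emaj7, so here it functions as IVmaj7, borrowed from the parallel major.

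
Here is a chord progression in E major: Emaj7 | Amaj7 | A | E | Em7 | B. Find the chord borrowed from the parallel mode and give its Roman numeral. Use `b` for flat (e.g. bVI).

i7

E major has the diatonic set E, F#m, G#m, A, B, C#m, D#dim. Of the given chords, Emaj7, Amaj7, A, E and B are diatonic. But Em7 (E–G–B–D) is foreign: the diatonic I on degree 1 is E, whereas Em7 comes from E minor. It is labeled i7.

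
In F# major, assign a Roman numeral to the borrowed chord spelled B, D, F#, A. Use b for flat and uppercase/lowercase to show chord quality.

B is scale degree 4 in F# major. Diatonically F# major has B (IV) on that degree; B–D–F#–A is instead the minor-seventh chord native to F# minor, so it takes the label iv7.

iv7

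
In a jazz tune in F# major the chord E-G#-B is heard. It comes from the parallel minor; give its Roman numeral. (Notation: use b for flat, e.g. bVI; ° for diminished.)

In F# major scale degree 7 is E#; E is its lowered form, from F# minor. E–G#–B is a major chord — the form found in F# minor, not the diatonic vii° (E#dim). Borrowed into F# major it is written bVII.

bVII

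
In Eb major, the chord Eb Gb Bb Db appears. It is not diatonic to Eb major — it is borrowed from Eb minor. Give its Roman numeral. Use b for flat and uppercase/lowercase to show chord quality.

Eb is scale degree 1 in Eb major. Diatonically Eb major has Eb (I) on that degree; Eb–Gb–Bb–Db is instead the minor-seventh chord native to Eb minor, so it takes the label i7.

i7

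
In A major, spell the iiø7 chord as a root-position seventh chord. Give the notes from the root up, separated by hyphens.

B-D-F-A

iiø7 is built on scale degree 2, which is B in both A major and its parallel. Stacking thirds in A minor on B gives B–D–F–A.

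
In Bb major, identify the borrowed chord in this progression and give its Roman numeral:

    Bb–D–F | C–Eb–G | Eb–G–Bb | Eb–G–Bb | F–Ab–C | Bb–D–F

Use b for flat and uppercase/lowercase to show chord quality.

v

In Bb major the diatonic chords are Bb, Cm, Dm, Eb, F, Gm, Adim. Bb–D–F = Bb, C–Eb–G = Cm and Eb–G–Bb = Eb all belong to that set. F–Ab–C is not: scale degree 5 in Bb major carries F (V). In Bb minor the chord on that degree is Fm, so here it functions as v, borrowed from the parallel minor.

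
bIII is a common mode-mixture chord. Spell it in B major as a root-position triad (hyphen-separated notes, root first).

Scale degree 3 in B major is D#. bIII uses the lowered form, D, taken from B minor. Building the major chord from the parallel minor on D: D–F#–A.

D-F#-A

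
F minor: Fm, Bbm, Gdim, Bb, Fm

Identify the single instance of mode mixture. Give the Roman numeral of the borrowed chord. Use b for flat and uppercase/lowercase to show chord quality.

IV

In F minor (with V from harmonic minor) the diatonic chords are Fm, Gdim, Ab, Bbm, C, Db, Eb. Of the given chords, Fm, Bbm and Gdim are diatonic. But Bb (Bb–D–F) is foreign: the diatonic iv on degree 4 is Bbm, whereas Bb comes from F major. It is labeled IV.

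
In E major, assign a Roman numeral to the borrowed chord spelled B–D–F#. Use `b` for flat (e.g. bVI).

The root B is the diatonic 5th degree of E major; the borrowing shows in the chord quality. B–D–F# is a minor chord — the form found in E minor, not the diatonic V (B). Borrowed into E major it is written v.

v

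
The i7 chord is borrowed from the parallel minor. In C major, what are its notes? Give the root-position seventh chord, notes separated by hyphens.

The root, C, is scale degree 1 — the same note in C major and C minor; only the chord quality changes. Building the minor-seventh chord from the parallel minor on C: C–Eb–G–Bb.

C-Eb-G-Bb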